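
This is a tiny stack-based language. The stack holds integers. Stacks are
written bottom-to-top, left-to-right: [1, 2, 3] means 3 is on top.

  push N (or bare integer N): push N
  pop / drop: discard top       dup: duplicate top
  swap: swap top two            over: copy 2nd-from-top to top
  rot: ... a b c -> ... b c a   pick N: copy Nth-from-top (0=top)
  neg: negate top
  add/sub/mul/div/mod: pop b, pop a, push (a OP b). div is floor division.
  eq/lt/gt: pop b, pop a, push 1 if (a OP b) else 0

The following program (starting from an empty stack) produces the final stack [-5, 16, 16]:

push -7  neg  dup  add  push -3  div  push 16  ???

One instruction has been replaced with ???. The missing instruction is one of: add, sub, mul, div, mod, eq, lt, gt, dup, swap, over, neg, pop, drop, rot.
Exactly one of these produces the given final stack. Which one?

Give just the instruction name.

Stack before ???: [-5, 16]
Stack after ???:  [-5, 16, 16]
The instruction that transforms [-5, 16] -> [-5, 16, 16] is: dup

Answer: dup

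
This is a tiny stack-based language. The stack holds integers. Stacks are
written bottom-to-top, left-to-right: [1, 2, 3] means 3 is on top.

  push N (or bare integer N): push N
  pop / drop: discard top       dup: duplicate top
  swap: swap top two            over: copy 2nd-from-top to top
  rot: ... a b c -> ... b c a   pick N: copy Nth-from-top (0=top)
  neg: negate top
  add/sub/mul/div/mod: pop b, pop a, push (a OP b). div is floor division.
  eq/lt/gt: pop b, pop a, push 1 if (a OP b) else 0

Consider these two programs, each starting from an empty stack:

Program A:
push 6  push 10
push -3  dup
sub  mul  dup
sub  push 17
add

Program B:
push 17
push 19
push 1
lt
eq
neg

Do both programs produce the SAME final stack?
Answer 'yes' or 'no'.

Answer: no

Derivation:
Program A trace:
  After 'push 6': [6]
  After 'push 10': [6, 10]
  After 'push -3': [6, 10, -3]
  After 'dup': [6, 10, -3, -3]
  After 'sub': [6, 10, 0]
  After 'mul': [6, 0]
  After 'dup': [6, 0, 0]
  After 'sub': [6, 0]
  After 'push 17': [6, 0, 17]
  After 'add': [6, 17]
Program A final stack: [6, 17]

Program B trace:
  After 'push 17': [17]
  After 'push 19': [17, 19]
  After 'push 1': [17, 19, 1]
  After 'lt': [17, 0]
  After 'eq': [0]
  After 'neg': [0]
Program B final stack: [0]
Same: no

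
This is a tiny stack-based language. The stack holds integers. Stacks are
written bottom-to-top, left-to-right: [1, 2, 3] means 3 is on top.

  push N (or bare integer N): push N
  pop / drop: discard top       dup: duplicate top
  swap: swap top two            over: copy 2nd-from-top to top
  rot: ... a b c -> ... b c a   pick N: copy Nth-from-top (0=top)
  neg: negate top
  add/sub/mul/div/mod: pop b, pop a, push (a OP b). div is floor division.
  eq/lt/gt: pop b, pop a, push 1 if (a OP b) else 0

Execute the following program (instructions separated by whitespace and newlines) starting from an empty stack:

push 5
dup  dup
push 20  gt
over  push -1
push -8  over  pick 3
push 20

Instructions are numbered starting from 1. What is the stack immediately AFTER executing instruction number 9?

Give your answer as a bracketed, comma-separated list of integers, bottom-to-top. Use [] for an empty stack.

Answer: [5, 5, 0, 5, -1, -8, -1]

Derivation:
Step 1 ('push 5'): [5]
Step 2 ('dup'): [5, 5]
Step 3 ('dup'): [5, 5, 5]
Step 4 ('push 20'): [5, 5, 5, 20]
Step 5 ('gt'): [5, 5, 0]
Step 6 ('over'): [5, 5, 0, 5]
Step 7 ('push -1'): [5, 5, 0, 5, -1]
Step 8 ('push -8'): [5, 5, 0, 5, -1, -8]
Step 9 ('over'): [5, 5, 0, 5, -1, -8, -1]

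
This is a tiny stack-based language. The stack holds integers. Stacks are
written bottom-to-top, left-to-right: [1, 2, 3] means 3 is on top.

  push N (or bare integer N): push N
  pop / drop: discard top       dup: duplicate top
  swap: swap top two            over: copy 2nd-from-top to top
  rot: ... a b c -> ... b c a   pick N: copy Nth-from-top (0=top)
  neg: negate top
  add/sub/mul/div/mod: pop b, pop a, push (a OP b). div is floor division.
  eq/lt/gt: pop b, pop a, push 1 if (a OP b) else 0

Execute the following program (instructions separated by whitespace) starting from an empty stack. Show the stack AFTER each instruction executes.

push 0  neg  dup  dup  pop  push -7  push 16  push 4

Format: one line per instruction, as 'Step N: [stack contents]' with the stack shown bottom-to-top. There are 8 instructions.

Step 1: [0]
Step 2: [0]
Step 3: [0, 0]
Step 4: [0, 0, 0]
Step 5: [0, 0]
Step 6: [0, 0, -7]
Step 7: [0, 0, -7, 16]
Step 8: [0, 0, -7, 16, 4]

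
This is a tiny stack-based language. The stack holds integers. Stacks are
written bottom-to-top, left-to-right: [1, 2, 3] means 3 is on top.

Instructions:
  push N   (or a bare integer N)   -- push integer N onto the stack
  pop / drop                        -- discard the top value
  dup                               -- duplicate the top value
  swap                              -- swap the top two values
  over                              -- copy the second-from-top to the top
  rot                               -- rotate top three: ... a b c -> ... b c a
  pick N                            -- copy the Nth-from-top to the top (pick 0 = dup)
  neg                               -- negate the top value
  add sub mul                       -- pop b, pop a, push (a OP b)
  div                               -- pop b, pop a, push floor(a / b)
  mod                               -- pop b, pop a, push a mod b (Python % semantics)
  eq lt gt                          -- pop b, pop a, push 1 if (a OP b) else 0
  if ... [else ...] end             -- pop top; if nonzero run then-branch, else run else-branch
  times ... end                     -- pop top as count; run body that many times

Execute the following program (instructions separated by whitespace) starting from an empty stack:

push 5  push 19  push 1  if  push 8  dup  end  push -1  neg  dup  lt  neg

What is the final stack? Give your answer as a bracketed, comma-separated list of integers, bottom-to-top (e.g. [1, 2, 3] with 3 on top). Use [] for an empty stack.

Answer: [5, 19, 8, 8, 0]

Derivation:
After 'push 5': [5]
After 'push 19': [5, 19]
After 'push 1': [5, 19, 1]
After 'if': [5, 19]
After 'push 8': [5, 19, 8]
After 'dup': [5, 19, 8, 8]
After 'push -1': [5, 19, 8, 8, -1]
After 'neg': [5, 19, 8, 8, 1]
After 'dup': [5, 19, 8, 8, 1, 1]
After 'lt': [5, 19, 8, 8, 0]
After 'neg': [5, 19, 8, 8, 0]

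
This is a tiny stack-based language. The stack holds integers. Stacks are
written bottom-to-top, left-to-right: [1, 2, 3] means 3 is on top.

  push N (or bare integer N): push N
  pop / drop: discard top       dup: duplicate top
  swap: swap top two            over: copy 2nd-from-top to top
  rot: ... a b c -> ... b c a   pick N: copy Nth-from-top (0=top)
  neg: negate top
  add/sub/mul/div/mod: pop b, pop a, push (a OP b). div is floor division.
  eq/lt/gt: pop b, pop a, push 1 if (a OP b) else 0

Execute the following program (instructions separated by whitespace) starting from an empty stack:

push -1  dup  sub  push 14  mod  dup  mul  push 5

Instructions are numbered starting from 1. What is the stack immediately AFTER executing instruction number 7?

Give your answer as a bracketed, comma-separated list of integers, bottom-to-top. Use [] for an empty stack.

Step 1 ('push -1'): [-1]
Step 2 ('dup'): [-1, -1]
Step 3 ('sub'): [0]
Step 4 ('push 14'): [0, 14]
Step 5 ('mod'): [0]
Step 6 ('dup'): [0, 0]
Step 7 ('mul'): [0]

Answer: [0]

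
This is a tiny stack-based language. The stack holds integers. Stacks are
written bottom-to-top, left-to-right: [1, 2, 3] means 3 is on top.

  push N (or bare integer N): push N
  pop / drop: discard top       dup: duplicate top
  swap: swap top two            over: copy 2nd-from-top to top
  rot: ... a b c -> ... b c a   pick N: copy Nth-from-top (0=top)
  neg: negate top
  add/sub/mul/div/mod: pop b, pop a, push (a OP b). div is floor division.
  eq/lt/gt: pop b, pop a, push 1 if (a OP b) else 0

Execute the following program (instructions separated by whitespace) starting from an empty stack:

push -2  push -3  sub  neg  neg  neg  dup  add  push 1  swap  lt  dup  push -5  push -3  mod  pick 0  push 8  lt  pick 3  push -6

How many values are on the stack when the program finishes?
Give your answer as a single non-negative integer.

After 'push -2': stack = [-2] (depth 1)
After 'push -3': stack = [-2, -3] (depth 2)
After 'sub': stack = [1] (depth 1)
After 'neg': stack = [-1] (depth 1)
After 'neg': stack = [1] (depth 1)
After 'neg': stack = [-1] (depth 1)
After 'dup': stack = [-1, -1] (depth 2)
After 'add': stack = [-2] (depth 1)
After 'push 1': stack = [-2, 1] (depth 2)
After 'swap': stack = [1, -2] (depth 2)
After 'lt': stack = [0] (depth 1)
After 'dup': stack = [0, 0] (depth 2)
After 'push -5': stack = [0, 0, -5] (depth 3)
After 'push -3': stack = [0, 0, -5, -3] (depth 4)
After 'mod': stack = [0, 0, -2] (depth 3)
After 'pick 0': stack = [0, 0, -2, -2] (depth 4)
After 'push 8': stack = [0, 0, -2, -2, 8] (depth 5)
After 'lt': stack = [0, 0, -2, 1] (depth 4)
After 'pick 3': stack = [0, 0, -2, 1, 0] (depth 5)
After 'push -6': stack = [0, 0, -2, 1, 0, -6] (depth 6)

Answer: 6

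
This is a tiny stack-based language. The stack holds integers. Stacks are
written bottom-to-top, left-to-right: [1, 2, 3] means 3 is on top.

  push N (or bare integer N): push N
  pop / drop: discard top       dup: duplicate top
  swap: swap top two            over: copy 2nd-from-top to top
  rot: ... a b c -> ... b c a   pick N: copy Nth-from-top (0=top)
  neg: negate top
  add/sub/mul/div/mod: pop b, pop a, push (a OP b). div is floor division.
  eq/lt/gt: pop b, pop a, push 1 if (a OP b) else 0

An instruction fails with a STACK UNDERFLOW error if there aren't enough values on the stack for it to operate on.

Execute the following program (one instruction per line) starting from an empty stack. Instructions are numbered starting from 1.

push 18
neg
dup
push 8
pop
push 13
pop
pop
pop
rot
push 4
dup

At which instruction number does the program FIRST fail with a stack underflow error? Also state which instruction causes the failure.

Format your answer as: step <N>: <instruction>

Step 1 ('push 18'): stack = [18], depth = 1
Step 2 ('neg'): stack = [-18], depth = 1
Step 3 ('dup'): stack = [-18, -18], depth = 2
Step 4 ('push 8'): stack = [-18, -18, 8], depth = 3
Step 5 ('pop'): stack = [-18, -18], depth = 2
Step 6 ('push 13'): stack = [-18, -18, 13], depth = 3
Step 7 ('pop'): stack = [-18, -18], depth = 2
Step 8 ('pop'): stack = [-18], depth = 1
Step 9 ('pop'): stack = [], depth = 0
Step 10 ('rot'): needs 3 value(s) but depth is 0 — STACK UNDERFLOW

Answer: step 10: rot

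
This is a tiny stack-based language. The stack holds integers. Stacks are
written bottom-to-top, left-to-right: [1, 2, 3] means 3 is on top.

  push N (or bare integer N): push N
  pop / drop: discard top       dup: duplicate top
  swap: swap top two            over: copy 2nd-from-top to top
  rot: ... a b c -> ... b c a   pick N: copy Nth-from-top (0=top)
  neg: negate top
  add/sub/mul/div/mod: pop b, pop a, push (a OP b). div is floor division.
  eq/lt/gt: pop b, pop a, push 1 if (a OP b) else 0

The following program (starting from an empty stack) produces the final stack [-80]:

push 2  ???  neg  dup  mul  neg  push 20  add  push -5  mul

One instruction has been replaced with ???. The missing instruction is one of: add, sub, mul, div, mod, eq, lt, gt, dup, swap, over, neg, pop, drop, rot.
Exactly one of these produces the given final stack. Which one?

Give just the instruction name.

Answer: neg

Derivation:
Stack before ???: [2]
Stack after ???:  [-2]
The instruction that transforms [2] -> [-2] is: neg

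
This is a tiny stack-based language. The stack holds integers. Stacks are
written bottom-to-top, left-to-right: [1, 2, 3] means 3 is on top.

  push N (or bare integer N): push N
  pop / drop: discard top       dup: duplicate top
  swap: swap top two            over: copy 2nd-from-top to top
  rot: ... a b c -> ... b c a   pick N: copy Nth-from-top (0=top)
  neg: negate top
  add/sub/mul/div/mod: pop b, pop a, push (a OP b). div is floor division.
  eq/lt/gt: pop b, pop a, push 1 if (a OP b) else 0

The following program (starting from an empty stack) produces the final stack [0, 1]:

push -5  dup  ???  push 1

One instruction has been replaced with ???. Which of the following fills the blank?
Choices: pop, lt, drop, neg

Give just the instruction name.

Answer: lt

Derivation:
Stack before ???: [-5, -5]
Stack after ???:  [0]
Checking each choice:
  pop: produces [-5, 1]
  lt: MATCH
  drop: produces [-5, 1]
  neg: produces [-5, 5, 1]


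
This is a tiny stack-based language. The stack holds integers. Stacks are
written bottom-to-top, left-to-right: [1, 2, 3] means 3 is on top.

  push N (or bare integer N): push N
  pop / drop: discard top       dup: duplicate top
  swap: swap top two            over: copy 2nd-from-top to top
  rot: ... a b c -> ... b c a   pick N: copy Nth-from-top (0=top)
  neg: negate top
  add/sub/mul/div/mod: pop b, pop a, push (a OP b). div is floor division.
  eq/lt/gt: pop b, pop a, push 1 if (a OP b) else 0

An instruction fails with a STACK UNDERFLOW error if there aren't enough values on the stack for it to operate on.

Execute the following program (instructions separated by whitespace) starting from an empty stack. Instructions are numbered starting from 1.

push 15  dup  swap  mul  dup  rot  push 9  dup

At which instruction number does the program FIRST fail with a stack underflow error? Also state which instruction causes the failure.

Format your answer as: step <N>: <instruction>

Step 1 ('push 15'): stack = [15], depth = 1
Step 2 ('dup'): stack = [15, 15], depth = 2
Step 3 ('swap'): stack = [15, 15], depth = 2
Step 4 ('mul'): stack = [225], depth = 1
Step 5 ('dup'): stack = [225, 225], depth = 2
Step 6 ('rot'): needs 3 value(s) but depth is 2 — STACK UNDERFLOW

Answer: step 6: rot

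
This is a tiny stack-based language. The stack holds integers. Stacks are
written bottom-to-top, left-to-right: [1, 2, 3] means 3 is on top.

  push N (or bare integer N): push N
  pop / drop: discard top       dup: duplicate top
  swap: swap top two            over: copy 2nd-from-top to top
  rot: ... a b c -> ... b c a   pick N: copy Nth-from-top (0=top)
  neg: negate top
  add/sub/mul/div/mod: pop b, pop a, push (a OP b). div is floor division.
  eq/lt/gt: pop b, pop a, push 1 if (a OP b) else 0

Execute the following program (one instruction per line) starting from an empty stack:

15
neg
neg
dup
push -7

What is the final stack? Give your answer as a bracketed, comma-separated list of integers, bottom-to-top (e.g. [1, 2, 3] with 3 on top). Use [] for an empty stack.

After 'push 15': [15]
After 'neg': [-15]
After 'neg': [15]
After 'dup': [15, 15]
After 'push -7': [15, 15, -7]

Answer: [15, 15, -7]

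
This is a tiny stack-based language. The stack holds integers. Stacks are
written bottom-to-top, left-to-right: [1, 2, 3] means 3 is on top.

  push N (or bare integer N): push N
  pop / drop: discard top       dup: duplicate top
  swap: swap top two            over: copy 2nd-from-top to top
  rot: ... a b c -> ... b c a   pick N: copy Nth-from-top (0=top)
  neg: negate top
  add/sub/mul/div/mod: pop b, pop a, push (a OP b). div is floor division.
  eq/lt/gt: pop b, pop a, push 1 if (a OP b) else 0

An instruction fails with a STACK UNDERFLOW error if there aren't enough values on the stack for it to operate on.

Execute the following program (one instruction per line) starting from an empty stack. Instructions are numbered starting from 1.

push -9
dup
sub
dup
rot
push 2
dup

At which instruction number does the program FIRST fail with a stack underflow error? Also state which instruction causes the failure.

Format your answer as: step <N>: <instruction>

Answer: step 5: rot

Derivation:
Step 1 ('push -9'): stack = [-9], depth = 1
Step 2 ('dup'): stack = [-9, -9], depth = 2
Step 3 ('sub'): stack = [0], depth = 1
Step 4 ('dup'): stack = [0, 0], depth = 2
Step 5 ('rot'): needs 3 value(s) but depth is 2 — STACK UNDERFLOW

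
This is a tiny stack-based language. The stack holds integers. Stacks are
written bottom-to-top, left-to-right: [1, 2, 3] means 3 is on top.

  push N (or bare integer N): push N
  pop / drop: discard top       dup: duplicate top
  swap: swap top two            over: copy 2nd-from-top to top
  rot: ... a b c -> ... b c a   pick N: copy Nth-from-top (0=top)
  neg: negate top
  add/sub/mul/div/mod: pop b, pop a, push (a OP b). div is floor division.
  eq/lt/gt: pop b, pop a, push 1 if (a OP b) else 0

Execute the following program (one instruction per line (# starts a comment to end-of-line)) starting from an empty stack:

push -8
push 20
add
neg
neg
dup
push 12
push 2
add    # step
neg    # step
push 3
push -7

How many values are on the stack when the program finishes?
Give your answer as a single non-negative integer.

Answer: 5

Derivation:
After 'push -8': stack = [-8] (depth 1)
After 'push 20': stack = [-8, 20] (depth 2)
After 'add': stack = [12] (depth 1)
After 'neg': stack = [-12] (depth 1)
After 'neg': stack = [12] (depth 1)
After 'dup': stack = [12, 12] (depth 2)
After 'push 12': stack = [12, 12, 12] (depth 3)
After 'push 2': stack = [12, 12, 12, 2] (depth 4)
After 'add': stack = [12, 12, 14] (depth 3)
After 'neg': stack = [12, 12, -14] (depth 3)
After 'push 3': stack = [12, 12, -14, 3] (depth 4)
After 'push -7': stack = [12, 12, -14, 3, -7] (depth 5)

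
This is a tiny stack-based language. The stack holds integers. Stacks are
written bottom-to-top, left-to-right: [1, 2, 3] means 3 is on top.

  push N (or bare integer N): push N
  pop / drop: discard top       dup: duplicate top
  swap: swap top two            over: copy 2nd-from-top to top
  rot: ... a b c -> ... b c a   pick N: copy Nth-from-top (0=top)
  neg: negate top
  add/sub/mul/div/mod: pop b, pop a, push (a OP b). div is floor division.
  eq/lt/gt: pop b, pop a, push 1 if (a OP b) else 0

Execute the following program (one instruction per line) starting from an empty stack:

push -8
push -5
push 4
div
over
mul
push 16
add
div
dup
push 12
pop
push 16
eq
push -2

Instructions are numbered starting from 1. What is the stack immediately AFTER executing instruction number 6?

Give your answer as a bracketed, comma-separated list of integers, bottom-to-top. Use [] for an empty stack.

Step 1 ('push -8'): [-8]
Step 2 ('push -5'): [-8, -5]
Step 3 ('push 4'): [-8, -5, 4]
Step 4 ('div'): [-8, -2]
Step 5 ('over'): [-8, -2, -8]
Step 6 ('mul'): [-8, 16]

Answer: [-8, 16]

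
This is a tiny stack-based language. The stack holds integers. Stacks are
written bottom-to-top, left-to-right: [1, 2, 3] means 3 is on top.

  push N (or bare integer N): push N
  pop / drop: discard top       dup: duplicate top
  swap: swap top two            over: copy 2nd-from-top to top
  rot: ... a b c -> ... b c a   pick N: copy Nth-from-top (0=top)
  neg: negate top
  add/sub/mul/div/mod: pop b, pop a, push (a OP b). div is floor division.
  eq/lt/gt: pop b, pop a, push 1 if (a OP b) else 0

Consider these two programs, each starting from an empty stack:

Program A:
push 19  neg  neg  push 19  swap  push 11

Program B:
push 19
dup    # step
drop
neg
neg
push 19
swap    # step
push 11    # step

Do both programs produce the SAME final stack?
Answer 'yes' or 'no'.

Program A trace:
  After 'push 19': [19]
  After 'neg': [-19]
  After 'neg': [19]
  After 'push 19': [19, 19]
  After 'swap': [19, 19]
  After 'push 11': [19, 19, 11]
Program A final stack: [19, 19, 11]

Program B trace:
  After 'push 19': [19]
  After 'dup': [19, 19]
  After 'drop': [19]
  After 'neg': [-19]
  After 'neg': [19]
  After 'push 19': [19, 19]
  After 'swap': [19, 19]
  After 'push 11': [19, 19, 11]
Program B final stack: [19, 19, 11]
Same: yes

Answer: yes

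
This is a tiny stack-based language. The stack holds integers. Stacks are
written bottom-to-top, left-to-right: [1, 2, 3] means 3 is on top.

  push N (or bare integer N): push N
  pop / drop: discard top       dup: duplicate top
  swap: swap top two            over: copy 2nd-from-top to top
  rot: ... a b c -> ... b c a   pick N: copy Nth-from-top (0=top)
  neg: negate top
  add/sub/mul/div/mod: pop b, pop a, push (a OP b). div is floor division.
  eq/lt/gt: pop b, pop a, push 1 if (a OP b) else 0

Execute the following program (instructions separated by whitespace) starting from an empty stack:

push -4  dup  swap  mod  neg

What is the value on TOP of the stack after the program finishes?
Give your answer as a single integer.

After 'push -4': [-4]
After 'dup': [-4, -4]
After 'swap': [-4, -4]
After 'mod': [0]
After 'neg': [0]

Answer: 0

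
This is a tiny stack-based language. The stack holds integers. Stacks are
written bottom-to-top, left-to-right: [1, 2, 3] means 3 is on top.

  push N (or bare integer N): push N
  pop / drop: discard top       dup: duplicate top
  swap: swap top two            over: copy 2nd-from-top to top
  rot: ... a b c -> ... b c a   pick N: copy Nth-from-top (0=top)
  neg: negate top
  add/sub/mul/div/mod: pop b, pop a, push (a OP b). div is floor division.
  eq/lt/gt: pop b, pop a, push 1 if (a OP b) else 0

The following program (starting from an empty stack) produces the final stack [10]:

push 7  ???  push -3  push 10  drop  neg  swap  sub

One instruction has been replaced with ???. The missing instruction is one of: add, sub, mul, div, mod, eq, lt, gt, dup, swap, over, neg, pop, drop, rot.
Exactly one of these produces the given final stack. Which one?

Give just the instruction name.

Answer: neg

Derivation:
Stack before ???: [7]
Stack after ???:  [-7]
The instruction that transforms [7] -> [-7] is: neg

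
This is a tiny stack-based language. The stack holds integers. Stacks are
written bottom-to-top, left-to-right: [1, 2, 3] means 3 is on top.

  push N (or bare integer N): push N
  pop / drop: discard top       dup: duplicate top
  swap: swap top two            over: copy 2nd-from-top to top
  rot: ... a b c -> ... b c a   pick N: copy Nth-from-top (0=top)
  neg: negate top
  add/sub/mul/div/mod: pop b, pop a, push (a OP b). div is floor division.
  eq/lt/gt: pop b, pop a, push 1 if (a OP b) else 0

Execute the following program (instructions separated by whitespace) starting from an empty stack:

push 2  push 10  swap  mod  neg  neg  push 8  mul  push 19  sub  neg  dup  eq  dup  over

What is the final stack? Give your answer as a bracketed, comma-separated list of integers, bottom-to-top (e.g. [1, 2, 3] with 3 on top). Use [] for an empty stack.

After 'push 2': [2]
After 'push 10': [2, 10]
After 'swap': [10, 2]
After 'mod': [0]
After 'neg': [0]
After 'neg': [0]
After 'push 8': [0, 8]
After 'mul': [0]
After 'push 19': [0, 19]
After 'sub': [-19]
After 'neg': [19]
After 'dup': [19, 19]
After 'eq': [1]
After 'dup': [1, 1]
After 'over': [1, 1, 1]

Answer: [1, 1, 1]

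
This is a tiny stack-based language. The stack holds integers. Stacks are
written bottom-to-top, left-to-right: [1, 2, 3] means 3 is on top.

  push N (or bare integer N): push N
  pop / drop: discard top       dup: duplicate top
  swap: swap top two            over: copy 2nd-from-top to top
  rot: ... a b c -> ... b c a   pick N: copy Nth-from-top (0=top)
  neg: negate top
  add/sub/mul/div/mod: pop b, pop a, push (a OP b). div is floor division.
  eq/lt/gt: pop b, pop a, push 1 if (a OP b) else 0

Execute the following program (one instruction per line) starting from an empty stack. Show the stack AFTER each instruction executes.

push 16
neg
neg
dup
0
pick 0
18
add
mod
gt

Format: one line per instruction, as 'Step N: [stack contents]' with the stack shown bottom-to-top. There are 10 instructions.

Step 1: [16]
Step 2: [-16]
Step 3: [16]
Step 4: [16, 16]
Step 5: [16, 16, 0]
Step 6: [16, 16, 0, 0]
Step 7: [16, 16, 0, 0, 18]
Step 8: [16, 16, 0, 18]
Step 9: [16, 16, 0]
Step 10: [16, 1]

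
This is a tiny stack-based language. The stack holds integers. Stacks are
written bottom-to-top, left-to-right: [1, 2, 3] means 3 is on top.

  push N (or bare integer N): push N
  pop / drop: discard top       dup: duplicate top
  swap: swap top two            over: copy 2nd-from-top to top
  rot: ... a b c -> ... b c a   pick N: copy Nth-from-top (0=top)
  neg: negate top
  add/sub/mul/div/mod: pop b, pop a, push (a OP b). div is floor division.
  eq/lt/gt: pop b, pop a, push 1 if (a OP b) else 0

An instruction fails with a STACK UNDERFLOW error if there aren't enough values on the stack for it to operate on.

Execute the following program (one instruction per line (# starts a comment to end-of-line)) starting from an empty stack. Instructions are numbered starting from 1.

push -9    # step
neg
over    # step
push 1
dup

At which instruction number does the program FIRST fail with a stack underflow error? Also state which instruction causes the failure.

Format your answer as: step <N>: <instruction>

Step 1 ('push -9'): stack = [-9], depth = 1
Step 2 ('neg'): stack = [9], depth = 1
Step 3 ('over'): needs 2 value(s) but depth is 1 — STACK UNDERFLOW

Answer: step 3: over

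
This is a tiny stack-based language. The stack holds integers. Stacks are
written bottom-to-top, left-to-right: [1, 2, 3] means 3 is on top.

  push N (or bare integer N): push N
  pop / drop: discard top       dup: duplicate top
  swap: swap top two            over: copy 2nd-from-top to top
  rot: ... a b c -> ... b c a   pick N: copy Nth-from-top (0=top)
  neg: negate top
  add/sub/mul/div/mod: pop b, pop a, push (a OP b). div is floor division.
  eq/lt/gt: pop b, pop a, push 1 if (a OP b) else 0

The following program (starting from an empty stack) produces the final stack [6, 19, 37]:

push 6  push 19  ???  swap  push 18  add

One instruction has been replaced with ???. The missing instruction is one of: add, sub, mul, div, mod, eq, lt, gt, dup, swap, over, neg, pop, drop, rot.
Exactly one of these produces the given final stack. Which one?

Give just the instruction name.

Stack before ???: [6, 19]
Stack after ???:  [6, 19, 19]
The instruction that transforms [6, 19] -> [6, 19, 19] is: dup

Answer: dup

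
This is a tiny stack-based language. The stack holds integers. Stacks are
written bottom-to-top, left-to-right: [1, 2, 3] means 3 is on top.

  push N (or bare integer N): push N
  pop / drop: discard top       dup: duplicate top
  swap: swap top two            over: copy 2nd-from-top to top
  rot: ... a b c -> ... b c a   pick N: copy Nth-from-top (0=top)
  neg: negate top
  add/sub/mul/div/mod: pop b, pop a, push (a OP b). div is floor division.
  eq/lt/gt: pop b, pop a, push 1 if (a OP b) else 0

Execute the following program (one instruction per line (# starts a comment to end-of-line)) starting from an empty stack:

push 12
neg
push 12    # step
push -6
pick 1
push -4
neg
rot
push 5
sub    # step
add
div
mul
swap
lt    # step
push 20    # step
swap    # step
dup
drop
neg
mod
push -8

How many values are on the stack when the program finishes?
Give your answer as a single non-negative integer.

After 'push 12': stack = [12] (depth 1)
After 'neg': stack = [-12] (depth 1)
After 'push 12': stack = [-12, 12] (depth 2)
After 'push -6': stack = [-12, 12, -6] (depth 3)
After 'pick 1': stack = [-12, 12, -6, 12] (depth 4)
After 'push -4': stack = [-12, 12, -6, 12, -4] (depth 5)
After 'neg': stack = [-12, 12, -6, 12, 4] (depth 5)
After 'rot': stack = [-12, 12, 12, 4, -6] (depth 5)
After 'push 5': stack = [-12, 12, 12, 4, -6, 5] (depth 6)
After 'sub': stack = [-12, 12, 12, 4, -11] (depth 5)
  ...
After 'mul': stack = [-12, -24] (depth 2)
After 'swap': stack = [-24, -12] (depth 2)
After 'lt': stack = [1] (depth 1)
After 'push 20': stack = [1, 20] (depth 2)
After 'swap': stack = [20, 1] (depth 2)
After 'dup': stack = [20, 1, 1] (depth 3)
After 'drop': stack = [20, 1] (depth 2)
After 'neg': stack = [20, -1] (depth 2)
After 'mod': stack = [0] (depth 1)
After 'push -8': stack = [0, -8] (depth 2)

Answer: 2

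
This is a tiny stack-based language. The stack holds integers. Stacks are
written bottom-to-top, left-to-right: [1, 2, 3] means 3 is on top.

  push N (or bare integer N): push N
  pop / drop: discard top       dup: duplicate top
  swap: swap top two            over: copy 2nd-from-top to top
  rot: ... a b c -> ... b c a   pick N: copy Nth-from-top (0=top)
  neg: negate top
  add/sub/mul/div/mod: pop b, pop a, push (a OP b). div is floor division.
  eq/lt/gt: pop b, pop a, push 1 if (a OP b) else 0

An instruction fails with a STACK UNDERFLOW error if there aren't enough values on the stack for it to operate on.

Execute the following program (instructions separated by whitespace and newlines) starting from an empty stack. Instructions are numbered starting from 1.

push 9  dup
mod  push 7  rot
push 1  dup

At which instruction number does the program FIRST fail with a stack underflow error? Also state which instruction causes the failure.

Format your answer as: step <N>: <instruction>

Answer: step 5: rot

Derivation:
Step 1 ('push 9'): stack = [9], depth = 1
Step 2 ('dup'): stack = [9, 9], depth = 2
Step 3 ('mod'): stack = [0], depth = 1
Step 4 ('push 7'): stack = [0, 7], depth = 2
Step 5 ('rot'): needs 3 value(s) but depth is 2 — STACK UNDERFLOW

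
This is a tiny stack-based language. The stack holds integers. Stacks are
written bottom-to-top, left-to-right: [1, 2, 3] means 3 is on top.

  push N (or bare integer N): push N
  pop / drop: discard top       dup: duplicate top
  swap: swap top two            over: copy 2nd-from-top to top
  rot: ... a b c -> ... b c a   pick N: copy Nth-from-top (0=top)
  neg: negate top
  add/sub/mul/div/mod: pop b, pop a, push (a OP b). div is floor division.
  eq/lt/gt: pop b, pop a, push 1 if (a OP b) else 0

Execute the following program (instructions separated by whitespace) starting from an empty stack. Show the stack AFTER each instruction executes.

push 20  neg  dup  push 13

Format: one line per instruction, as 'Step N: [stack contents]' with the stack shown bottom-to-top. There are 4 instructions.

Step 1: [20]
Step 2: [-20]
Step 3: [-20, -20]
Step 4: [-20, -20, 13]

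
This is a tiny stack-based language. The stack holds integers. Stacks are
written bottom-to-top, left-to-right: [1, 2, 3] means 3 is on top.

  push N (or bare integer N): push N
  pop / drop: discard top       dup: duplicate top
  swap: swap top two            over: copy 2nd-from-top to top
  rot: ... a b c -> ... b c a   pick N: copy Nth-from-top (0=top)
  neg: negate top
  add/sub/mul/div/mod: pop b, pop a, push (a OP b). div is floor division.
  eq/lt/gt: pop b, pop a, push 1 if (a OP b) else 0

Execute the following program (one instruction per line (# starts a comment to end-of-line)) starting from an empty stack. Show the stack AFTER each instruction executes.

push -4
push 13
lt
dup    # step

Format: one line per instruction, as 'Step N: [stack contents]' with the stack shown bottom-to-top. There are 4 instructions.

Step 1: [-4]
Step 2: [-4, 13]
Step 3: [1]
Step 4: [1, 1]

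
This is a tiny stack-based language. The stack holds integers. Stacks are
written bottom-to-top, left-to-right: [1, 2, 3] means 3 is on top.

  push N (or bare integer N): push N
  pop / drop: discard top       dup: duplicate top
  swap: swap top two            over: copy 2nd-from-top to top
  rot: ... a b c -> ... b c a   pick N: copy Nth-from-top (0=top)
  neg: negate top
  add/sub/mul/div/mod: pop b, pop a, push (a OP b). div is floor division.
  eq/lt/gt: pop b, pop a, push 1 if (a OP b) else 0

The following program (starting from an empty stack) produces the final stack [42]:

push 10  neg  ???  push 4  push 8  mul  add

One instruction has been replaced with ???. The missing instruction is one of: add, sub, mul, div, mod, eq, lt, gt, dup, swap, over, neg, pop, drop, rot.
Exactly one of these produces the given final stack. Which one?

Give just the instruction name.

Stack before ???: [-10]
Stack after ???:  [10]
The instruction that transforms [-10] -> [10] is: neg

Answer: neg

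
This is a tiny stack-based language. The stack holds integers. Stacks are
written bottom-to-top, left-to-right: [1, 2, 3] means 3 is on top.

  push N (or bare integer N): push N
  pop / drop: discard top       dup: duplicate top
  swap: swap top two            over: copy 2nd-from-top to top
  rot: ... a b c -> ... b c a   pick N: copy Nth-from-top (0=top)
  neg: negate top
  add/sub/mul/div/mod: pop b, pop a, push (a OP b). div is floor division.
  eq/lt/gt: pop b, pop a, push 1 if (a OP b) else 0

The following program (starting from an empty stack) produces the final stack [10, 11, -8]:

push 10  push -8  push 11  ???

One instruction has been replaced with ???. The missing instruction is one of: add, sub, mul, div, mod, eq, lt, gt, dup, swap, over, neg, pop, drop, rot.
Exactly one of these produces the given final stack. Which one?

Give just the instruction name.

Stack before ???: [10, -8, 11]
Stack after ???:  [10, 11, -8]
The instruction that transforms [10, -8, 11] -> [10, 11, -8] is: swap

Answer: swap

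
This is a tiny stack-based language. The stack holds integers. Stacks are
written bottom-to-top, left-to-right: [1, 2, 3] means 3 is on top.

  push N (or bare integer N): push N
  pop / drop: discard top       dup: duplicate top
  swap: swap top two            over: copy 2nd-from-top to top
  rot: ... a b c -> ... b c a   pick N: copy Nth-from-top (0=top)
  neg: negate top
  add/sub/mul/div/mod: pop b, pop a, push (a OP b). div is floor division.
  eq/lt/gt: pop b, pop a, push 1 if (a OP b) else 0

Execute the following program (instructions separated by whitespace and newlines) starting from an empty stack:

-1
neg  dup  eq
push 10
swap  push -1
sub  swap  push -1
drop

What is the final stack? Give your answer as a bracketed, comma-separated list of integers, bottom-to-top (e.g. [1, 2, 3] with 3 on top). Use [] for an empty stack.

Answer: [2, 10]

Derivation:
After 'push -1': [-1]
After 'neg': [1]
After 'dup': [1, 1]
After 'eq': [1]
After 'push 10': [1, 10]
After 'swap': [10, 1]
After 'push -1': [10, 1, -1]
After 'sub': [10, 2]
After 'swap': [2, 10]
After 'push -1': [2, 10, -1]
After 'drop': [2, 10]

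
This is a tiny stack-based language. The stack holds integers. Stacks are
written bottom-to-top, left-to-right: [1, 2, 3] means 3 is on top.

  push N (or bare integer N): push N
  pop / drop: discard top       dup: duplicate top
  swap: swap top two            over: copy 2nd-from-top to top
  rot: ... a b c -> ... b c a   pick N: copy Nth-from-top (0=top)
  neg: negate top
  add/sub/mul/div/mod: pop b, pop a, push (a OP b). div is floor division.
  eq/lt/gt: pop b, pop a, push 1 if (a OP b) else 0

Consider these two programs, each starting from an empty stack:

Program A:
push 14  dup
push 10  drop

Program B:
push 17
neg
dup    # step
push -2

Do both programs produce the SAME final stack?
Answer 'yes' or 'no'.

Program A trace:
  After 'push 14': [14]
  After 'dup': [14, 14]
  After 'push 10': [14, 14, 10]
  After 'drop': [14, 14]
Program A final stack: [14, 14]

Program B trace:
  After 'push 17': [17]
  After 'neg': [-17]
  After 'dup': [-17, -17]
  After 'push -2': [-17, -17, -2]
Program B final stack: [-17, -17, -2]
Same: no

Answer: no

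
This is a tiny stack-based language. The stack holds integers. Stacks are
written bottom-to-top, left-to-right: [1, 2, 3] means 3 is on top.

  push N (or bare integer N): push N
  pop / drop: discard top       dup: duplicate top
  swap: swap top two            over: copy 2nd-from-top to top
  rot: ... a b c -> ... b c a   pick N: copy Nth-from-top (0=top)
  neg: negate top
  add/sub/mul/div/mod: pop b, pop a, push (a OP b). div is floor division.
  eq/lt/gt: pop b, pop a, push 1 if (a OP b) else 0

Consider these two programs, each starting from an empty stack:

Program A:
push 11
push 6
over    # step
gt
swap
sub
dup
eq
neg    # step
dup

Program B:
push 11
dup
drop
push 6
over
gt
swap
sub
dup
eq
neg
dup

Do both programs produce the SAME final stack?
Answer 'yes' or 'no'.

Program A trace:
  After 'push 11': [11]
  After 'push 6': [11, 6]
  After 'over': [11, 6, 11]
  After 'gt': [11, 0]
  After 'swap': [0, 11]
  After 'sub': [-11]
  After 'dup': [-11, -11]
  After 'eq': [1]
  After 'neg': [-1]
  After 'dup': [-1, -1]
Program A final stack: [-1, -1]

Program B trace:
  After 'push 11': [11]
  After 'dup': [11, 11]
  After 'drop': [11]
  After 'push 6': [11, 6]
  After 'over': [11, 6, 11]
  After 'gt': [11, 0]
  After 'swap': [0, 11]
  After 'sub': [-11]
  After 'dup': [-11, -11]
  After 'eq': [1]
  After 'neg': [-1]
  After 'dup': [-1, -1]
Program B final stack: [-1, -1]
Same: yes

Answer: yes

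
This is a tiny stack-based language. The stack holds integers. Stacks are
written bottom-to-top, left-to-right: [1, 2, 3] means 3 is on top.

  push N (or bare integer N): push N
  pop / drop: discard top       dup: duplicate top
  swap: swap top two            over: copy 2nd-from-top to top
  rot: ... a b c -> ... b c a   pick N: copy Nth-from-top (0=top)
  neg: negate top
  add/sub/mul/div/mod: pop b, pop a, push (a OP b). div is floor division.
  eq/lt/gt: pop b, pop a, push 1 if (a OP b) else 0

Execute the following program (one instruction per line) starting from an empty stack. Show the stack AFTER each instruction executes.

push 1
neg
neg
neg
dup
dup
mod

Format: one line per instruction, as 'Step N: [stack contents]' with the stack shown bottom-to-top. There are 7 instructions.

Step 1: [1]
Step 2: [-1]
Step 3: [1]
Step 4: [-1]
Step 5: [-1, -1]
Step 6: [-1, -1, -1]
Step 7: [-1, 0]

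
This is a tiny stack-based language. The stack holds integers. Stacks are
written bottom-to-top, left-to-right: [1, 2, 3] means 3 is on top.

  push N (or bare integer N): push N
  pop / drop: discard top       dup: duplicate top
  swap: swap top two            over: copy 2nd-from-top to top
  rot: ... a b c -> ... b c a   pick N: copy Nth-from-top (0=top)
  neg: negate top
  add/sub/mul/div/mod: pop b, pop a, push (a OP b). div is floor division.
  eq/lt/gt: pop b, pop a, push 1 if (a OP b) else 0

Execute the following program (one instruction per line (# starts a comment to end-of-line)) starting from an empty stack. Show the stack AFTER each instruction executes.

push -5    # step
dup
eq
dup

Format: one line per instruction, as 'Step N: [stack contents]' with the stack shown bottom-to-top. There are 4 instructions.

Step 1: [-5]
Step 2: [-5, -5]
Step 3: [1]
Step 4: [1, 1]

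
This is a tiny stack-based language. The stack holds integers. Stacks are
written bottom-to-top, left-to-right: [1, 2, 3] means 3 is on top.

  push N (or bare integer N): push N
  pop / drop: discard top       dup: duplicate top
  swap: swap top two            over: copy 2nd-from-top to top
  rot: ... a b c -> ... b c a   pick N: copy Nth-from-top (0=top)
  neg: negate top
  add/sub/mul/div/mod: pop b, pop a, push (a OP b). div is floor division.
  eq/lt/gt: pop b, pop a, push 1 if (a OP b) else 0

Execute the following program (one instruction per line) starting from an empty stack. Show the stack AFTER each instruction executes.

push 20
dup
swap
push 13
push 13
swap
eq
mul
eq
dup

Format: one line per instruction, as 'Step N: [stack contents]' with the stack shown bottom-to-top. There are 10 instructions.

Step 1: [20]
Step 2: [20, 20]
Step 3: [20, 20]
Step 4: [20, 20, 13]
Step 5: [20, 20, 13, 13]
Step 6: [20, 20, 13, 13]
Step 7: [20, 20, 1]
Step 8: [20, 20]
Step 9: [1]
Step 10: [1, 1]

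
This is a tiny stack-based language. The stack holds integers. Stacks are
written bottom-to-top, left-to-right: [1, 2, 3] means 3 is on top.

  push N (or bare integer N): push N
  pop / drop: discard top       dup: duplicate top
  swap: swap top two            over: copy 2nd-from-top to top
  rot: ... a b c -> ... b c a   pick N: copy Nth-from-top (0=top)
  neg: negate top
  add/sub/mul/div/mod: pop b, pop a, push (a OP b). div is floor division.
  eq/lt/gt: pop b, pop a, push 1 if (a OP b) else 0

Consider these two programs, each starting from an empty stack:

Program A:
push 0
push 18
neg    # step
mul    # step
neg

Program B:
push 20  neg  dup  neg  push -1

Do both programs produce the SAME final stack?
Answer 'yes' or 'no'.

Program A trace:
  After 'push 0': [0]
  After 'push 18': [0, 18]
  After 'neg': [0, -18]
  After 'mul': [0]
  After 'neg': [0]
Program A final stack: [0]

Program B trace:
  After 'push 20': [20]
  After 'neg': [-20]
  After 'dup': [-20, -20]
  After 'neg': [-20, 20]
  After 'push -1': [-20, 20, -1]
Program B final stack: [-20, 20, -1]
Same: no

Answer: no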